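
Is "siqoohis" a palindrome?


Word: "siqoohis"
Reversed: "sihooqis"
Forward == Backward? siqoohis != sihooqis
Palindrome = No


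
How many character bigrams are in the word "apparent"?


Word: "apparent" (length 8)
Number of 2-grams = length - 2 + 1 = 8 - 2 + 1
= 7


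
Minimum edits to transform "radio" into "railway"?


Word 1: "radio" (length 5)
Word 2: "railway" (length 7)
One optimal edit sequence (insert/delete/substitute each cost 1):
  1. keep 'r'
  2. keep 'a'
  3. insert 'i'  (+1)
  4. insert 'l'  (+1)
  5. substitute 'd' -> 'w'  (+1)
  6. substitute 'i' -> 'a'  (+1)
  7. substitute 'o' -> 'y'  (+1)
Total edit operations: 5
Edit distance = 5


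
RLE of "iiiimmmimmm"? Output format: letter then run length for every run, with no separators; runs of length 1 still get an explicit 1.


String: "iiiimmmimmm"
Scanning for consecutive runs:
  'i' x 4
  'm' x 3
  'i' x 1
  'm' x 3
RLE = "i4m3i1m3"


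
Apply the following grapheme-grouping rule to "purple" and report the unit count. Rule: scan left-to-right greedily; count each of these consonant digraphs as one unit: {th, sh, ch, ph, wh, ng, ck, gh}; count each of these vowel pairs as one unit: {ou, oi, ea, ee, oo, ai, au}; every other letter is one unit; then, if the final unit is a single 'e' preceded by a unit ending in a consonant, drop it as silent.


Word: "purple" (6 letters)
Left-to-right scan:
  (1) 'p' (letter)
  (2) 'u' (letter)
  (3) 'r' (letter)
  (4) 'p' (letter)
  (5) 'l' (letter)
  (6) 'e' (letter)
Units from scan: 6
Final unit is 'e' after a consonant -> drop as silent (-1)
Sound units = 5 units


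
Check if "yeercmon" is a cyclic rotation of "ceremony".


Word: "ceremony", Candidate: "yeercmon"
Method: check if candidate is substring of word+word
"ceremonyceremony" contains "yeercmon"? No
Is rotation = No


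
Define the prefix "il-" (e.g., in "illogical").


Prefix: il-
Example: illogical = il- + logical
Meaning = not


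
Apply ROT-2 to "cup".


Word: "cup"
Shift: 2
Each letter → (letter + shift) mod 26:
  'c' (2) + 2 = 4 → 'e'
  'u' (20) + 2 = 22 → 'w'
  'p' (15) + 2 = 17 → 'r'
Result = "ewr"


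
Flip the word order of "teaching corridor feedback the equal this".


Original: "teaching corridor feedback the equal this"
Words (1..n): teaching | corridor | feedback | the | equal | this
Reversed (n..1): this | equal | the | feedback | corridor | teaching
Result = "this equal the feedback corridor teaching"


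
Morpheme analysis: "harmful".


Word: "harmful"
Morphemes: harm | -ful
Each morpheme carries meaning
= 2 morphemes


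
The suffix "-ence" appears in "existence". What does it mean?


Suffix: -ence
Example: existence (exist + -ence)
Meaning = state of


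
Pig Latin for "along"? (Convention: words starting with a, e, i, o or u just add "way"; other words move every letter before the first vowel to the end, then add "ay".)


Word: "along"
Starts with vowel → add 'way'
Pig Latin = "alongway"


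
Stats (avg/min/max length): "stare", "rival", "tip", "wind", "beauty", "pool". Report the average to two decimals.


Lengths: "stare"=5, "rival"=5, "tip"=3, "wind"=4, "beauty"=6, "pool"=4
Sum = 27, Count = 6
Average = 27/6 = 4.50
= avg=4.50, min=3, max=6


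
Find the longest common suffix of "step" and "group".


Word 1: "step"
Word 2: "group"
Comparing from end:
  Pos -1: 'p' == 'p'
  Pos -2: 'e' != 'u' (stop)
LCS = "p" (length 1)


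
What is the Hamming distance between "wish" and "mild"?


Comparing character by character (same length = 4):
  Pos 0: 'w' vs 'm' !=
  Pos 1: 'i' vs 'i' =
  Pos 2: 's' vs 'l' !=
  Pos 3: 'h' vs 'd' !=
Hamming distance = 3


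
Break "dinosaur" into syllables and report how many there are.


Word: "dinosaur"
Syllable breakdown: di / no / saur
Counting: 3 parts
= 3 syllables


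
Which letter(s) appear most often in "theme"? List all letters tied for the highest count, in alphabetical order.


Word: "theme"
Letter counts:
  'e': 2
  'h': 1
  'm': 1
  't': 1
Maximum count = 2
Most frequent = 'e' (2 times each)


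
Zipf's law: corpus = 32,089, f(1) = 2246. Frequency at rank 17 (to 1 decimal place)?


Zipf's law: f(r) = f(1) / r
f(1) = 2246
f(17) = 2246 / 17
= 132.1 occurrences


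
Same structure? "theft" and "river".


Pattern of "theft": [0, 1, 2, 3, 0]
Pattern of "river": [0, 1, 2, 3, 0]
Patterns match
Same pattern = Yes


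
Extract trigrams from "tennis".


Word: "tennis" (length 6)
Number of trigrams = 6 - 3 + 1 = 4
  Position 0: "ten"
  Position 1: "enn"
  Position 2: "nni"
  Position 3: "nis"
Trigrams = "ten", "enn", "nni", "nis"


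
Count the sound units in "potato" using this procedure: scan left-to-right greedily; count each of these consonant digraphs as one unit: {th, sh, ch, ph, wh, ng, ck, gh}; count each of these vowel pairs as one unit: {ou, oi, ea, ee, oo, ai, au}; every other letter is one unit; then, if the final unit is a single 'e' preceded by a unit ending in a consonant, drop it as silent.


Word: "potato" (6 letters)
Left-to-right scan:
  1. 'p' (letter)
  2. 'o' (letter)
  3. 't' (letter)
  4. 'a' (letter)
  5. 't' (letter)
  6. 'o' (letter)
Units from scan: 6
Sound units = 6 units


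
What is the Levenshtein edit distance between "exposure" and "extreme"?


Word 1: "exposure" (length 8)
Word 2: "extreme" (length 7)
One optimal edit sequence (insert/delete/substitute each cost 1):
  1. keep 'e'
  2. keep 'x'
  3. delete 'p'  (+1)
  4. substitute 'o' -> 't'  (+1)
  5. substitute 's' -> 'r'  (+1)
  6. substitute 'u' -> 'e'  (+1)
  7. substitute 'r' -> 'm'  (+1)
  8. keep 'e'
Total edit operations: 5
Edit distance = 5


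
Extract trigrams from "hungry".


Word: "hungry" (length 6)
Number of trigrams = 6 - 3 + 1 = 4
  Position 0: "hun"
  Position 1: "ung"
  Position 2: "ngr"
  Position 3: "gry"
Trigrams = "hun", "ung", "ngr", "gry"


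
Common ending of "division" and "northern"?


Word 1: "division"
Word 2: "northern"
Comparing from end:
  Pos -1: 'n' == 'n'
  Pos -2: 'o' != 'r' (stop)
LCS = "n" (length 1)


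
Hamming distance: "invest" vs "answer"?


Comparing character by character (same length = 6):
  Pos 0: 'i' vs 'a' !=
  Pos 1: 'n' vs 'n' =
  Pos 2: 'v' vs 's' !=
  Pos 3: 'e' vs 'w' !=
  Pos 4: 's' vs 'e' !=
  Pos 5: 't' vs 'r' !=
Hamming distance = 5


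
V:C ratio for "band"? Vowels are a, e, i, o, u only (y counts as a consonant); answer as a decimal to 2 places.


Word: "band"
Vowels (a,e,i,o,u): 1
Consonants: 3
Ratio = 1/3
= 0.33


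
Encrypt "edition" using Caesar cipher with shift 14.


Word: "edition"
Shift: 14
Each letter → (letter + shift) mod 26:
  'e' (4) + 14 = 18 → 's'
  'd' (3) + 14 = 17 → 'r'
  'i' (8) + 14 = 22 → 'w'
  't' (19) + 14 = 7 → 'h'
  'i' (8) + 14 = 22 → 'w'
  'o' (14) + 14 = 2 → 'c'
  'n' (13) + 14 = 1 → 'b'
Result = "srwhwcb"


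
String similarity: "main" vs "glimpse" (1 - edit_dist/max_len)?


Word 1: "main" (length 4)
Word 2: "glimpse" (length 7)
One optimal edit sequence:
  1. insert 'g'  (+1)
  2. insert 'l'  (+1)
  3. insert 'i'  (+1)
  4. keep 'm'
  5. substitute 'a' -> 'p'  (+1)
  6. substitute 'i' -> 's'  (+1)
  7. substitute 'n' -> 'e'  (+1)
Edit distance = 6
Max length = max(4, 7) = 7
Similarity = 1 - 6/7
= 0.1429


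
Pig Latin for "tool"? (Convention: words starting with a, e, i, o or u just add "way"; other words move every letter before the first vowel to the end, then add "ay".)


Word: "tool"
Starts with consonant(s) → move to end, add 'ay'
Consonant cluster: "t"
Pig Latin = "ooltay"


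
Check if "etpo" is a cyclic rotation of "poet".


Word: "poet", Candidate: "etpo"
Method: check if candidate is substring of word+word
"poetpoet" contains "etpo"? Yes
Is rotation = Yes


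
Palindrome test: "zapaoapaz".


Word: "zapaoapaz"
Reversed: "zapaoapaz"
Forward == Backward? zapaoapaz == zapaoapaz
Palindrome = Yes


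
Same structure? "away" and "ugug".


Pattern of "away": [0, 1, 0, 2]
Pattern of "ugug": [0, 1, 0, 1]
Patterns do not match
Same pattern = No


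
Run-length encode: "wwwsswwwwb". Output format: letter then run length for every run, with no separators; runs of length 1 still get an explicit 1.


String: "wwwsswwwwb"
Scanning for consecutive runs:
  'w' x 3
  's' x 2
  'w' x 4
  'b' x 1
RLE = "w3s2w4b1"


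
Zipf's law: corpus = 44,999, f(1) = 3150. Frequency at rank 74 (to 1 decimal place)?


Zipf's law: f(r) = f(1) / r
f(1) = 3150
f(74) = 3150 / 74
= 42.6 occurrences


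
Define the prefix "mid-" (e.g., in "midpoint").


Prefix: mid-
As in: midpoint -> mid- + point
Meaning = middle


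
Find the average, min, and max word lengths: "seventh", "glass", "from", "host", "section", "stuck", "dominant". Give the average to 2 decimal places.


Lengths: "seventh"=7, "glass"=5, "from"=4, "host"=4, "section"=7, "stuck"=5, "dominant"=8
Sum = 40, Count = 7
Average = 40/7 = 5.71
= avg=5.71, min=4, max=8


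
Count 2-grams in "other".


Word: "other" (length 5)
Number of 2-grams = length - 2 + 1 = 5 - 2 + 1
= 4


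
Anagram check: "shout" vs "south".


Word 1: "shout" → sorted: hostu
Word 2: "south" → sorted: hostu
Same letters? hostu == hostu
Anagram = Yes


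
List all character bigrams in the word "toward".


Word: "toward" (length 6)
Number of bigrams = 6 - 2 + 1 = 5
  Position 0: "to"
  Position 1: "ow"
  Position 2: "wa"
  Position 3: "ar"
  Position 4: "rd"
Bigrams = "to", "ow", "wa", "ar", "rd"


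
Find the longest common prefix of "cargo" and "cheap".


Word 1: "cargo"
Word 2: "cheap"
Comparing from start:
  Pos 0: 'c' == 'c'
  Pos 1: 'a' != 'h' (stop)
LCP = "c" (length 1)


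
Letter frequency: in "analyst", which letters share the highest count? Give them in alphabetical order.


Word: "analyst"
Letter counts:
  'a': 2
  'l': 1
  'n': 1
  's': 1
  't': 1
  'y': 1
Maximum count = 2
Most frequent = 'a' (2 times each)


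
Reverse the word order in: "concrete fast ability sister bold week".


Original: "concrete fast ability sister bold week"
Words (1..n): concrete | fast | ability | sister | bold | week
Reversed (n..1): week | bold | sister | ability | fast | concrete
Result = "week bold sister ability fast concrete"


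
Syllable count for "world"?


Word: "world"
Syllable breakdown: world
Counting: 1 part
= 1 syllable


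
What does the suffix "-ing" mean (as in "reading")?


Suffix: -ing
Example: reading (read + -ing)
Meaning = present participle


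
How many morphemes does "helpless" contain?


Word: "helpless"
Morphemes: help | -less
Each morpheme carries meaning
= 2 morphemes


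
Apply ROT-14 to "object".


Word: "object"
Shift: 14
Each letter → (letter + shift) mod 26:
  'o' (14) + 14 = 2 → 'c'
  'b' (1) + 14 = 15 → 'p'
  'j' (9) + 14 = 23 → 'x'
  'e' (4) + 14 = 18 → 's'
  'c' (2) + 14 = 16 → 'q'
  't' (19) + 14 = 7 → 'h'
Result = "cpxsqh"


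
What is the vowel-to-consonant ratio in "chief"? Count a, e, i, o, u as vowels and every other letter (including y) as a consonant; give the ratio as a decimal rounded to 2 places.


Word: "chief"
Vowels (a,e,i,o,u): 2
Consonants: 3
Ratio = 2/3
= 0.67


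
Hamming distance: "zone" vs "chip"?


Comparing character by character (same length = 4):
  Pos 0: 'z' vs 'c' !=
  Pos 1: 'o' vs 'h' !=
  Pos 2: 'n' vs 'i' !=
  Pos 3: 'e' vs 'p' !=
Hamming distance = 4


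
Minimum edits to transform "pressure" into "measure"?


Word 1: "pressure" (length 8)
Word 2: "measure" (length 7)
One optimal edit sequence (insert/delete/substitute each cost 1):
  1. delete 'p'  (+1)
  2. substitute 'r' -> 'm'  (+1)
  3. keep 'e'
  4. substitute 's' -> 'a'  (+1)
  5. keep 's'
  6. keep 'u'
  7. keep 'r'
  8. keep 'e'
Total edit operations: 3
Edit distance = 3


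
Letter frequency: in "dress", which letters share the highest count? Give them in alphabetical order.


Word: "dress"
Letter counts:
  'd': 1
  'e': 1
  'r': 1
  's': 2
Maximum count = 2
Most frequent = 's' (2 times each)


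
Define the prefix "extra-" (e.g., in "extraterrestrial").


Prefix: extra-
Example: extraterrestrial (extra- + terrestrial)
Meaning = beyond


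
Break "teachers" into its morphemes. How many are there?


Word: "teachers"
Morphemes: teach + -er + -s
Each morpheme carries meaning
= 3 morphemes


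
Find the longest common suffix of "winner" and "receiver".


Word 1: "winner"
Word 2: "receiver"
Comparing from end:
  Pos -1: 'r' == 'r'
  Pos -2: 'e' == 'e'
  Pos -3: 'n' != 'v' (stop)
LCS = "er" (length 2)


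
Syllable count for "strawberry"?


Word: "strawberry"
Syllable breakdown: straw | ber | ry
Counting: 3 parts
= 3 syllables


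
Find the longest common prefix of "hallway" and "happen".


Word 1: "hallway"
Word 2: "happen"
Comparing from start:
  Pos 0: 'h' == 'h'
  Pos 1: 'a' == 'a'
  Pos 2: 'l' != 'p' (stop)
LCP = "ha" (length 2)


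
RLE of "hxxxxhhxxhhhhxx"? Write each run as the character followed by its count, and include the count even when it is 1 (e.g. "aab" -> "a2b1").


String: "hxxxxhhxxhhhhxx"
Scanning for consecutive runs:
  'h' x 1
  'x' x 4
  'h' x 2
  'x' x 2
  'h' x 4
  'x' x 2
RLE = "h1x4h2x2h4x2"


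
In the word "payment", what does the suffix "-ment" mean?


Suffix: -ment
Example: payment = pay + -ment
Meaning = result of action


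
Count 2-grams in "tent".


Word: "tent" (length 4)
Number of 2-grams = length - 2 + 1 = 4 - 2 + 1
= 3


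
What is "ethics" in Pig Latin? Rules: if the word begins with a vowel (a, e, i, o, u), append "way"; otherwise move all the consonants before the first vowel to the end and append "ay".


Word: "ethics"
Starts with vowel → add 'way'
Pig Latin = "ethicsway"


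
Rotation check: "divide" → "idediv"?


Word: "divide", Candidate: "idediv"
Method: check if candidate is substring of word+word
"dividedivide" contains "idediv"? Yes
Is rotation = Yes


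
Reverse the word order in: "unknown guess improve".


Original: "unknown guess improve"
Words (1..n): unknown | guess | improve
Reversed (n..1): improve | guess | unknown
Result = "improve guess unknown"


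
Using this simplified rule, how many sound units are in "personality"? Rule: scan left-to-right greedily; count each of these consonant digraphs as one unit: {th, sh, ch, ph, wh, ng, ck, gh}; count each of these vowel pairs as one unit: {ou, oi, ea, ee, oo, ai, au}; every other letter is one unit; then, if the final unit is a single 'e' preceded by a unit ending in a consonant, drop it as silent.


Word: "personality" (11 letters)
Left-to-right scan:
  [1] 'p' (letter)
  [2] 'e' (letter)
  [3] 'r' (letter)
  [4] 's' (letter)
  [5] 'o' (letter)
  [6] 'n' (letter)
  [7] 'a' (letter)
  [8] 'l' (letter)
  [9] 'i' (letter)
  [10] 't' (letter)
  [11] 'y' (letter)
Units from scan: 11
Sound units = 11 units


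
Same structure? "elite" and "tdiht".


Pattern of "elite": [0, 1, 2, 3, 0]
Pattern of "tdiht": [0, 1, 2, 3, 0]
Patterns match
Same pattern = Yes


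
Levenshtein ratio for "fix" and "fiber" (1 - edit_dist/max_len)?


Word 1: "fix" (length 3)
Word 2: "fiber" (length 5)
One optimal edit sequence:
  1. keep 'f'
  2. keep 'i'
  3. insert 'b'  (+1)
  4. insert 'e'  (+1)
  5. substitute 'x' -> 'r'  (+1)
Edit distance = 3
Max length = max(3, 5) = 5
Similarity = 1 - 3/5
= 0.4000


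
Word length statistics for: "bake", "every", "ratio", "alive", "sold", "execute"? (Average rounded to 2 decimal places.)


Lengths: "bake"=4, "every"=5, "ratio"=5, "alive"=5, "sold"=4, "execute"=7
Sum = 30, Count = 6
Average = 30/6 = 5.00
= avg=5.00, min=4, max=7


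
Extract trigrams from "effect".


Word: "effect" (length 6)
Number of trigrams = 6 - 3 + 1 = 4
  Position 0: "eff"
  Position 1: "ffe"
  Position 2: "fec"
  Position 3: "ect"
Trigrams = "eff", "ffe", "fec", "ect"


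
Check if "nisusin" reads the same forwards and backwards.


Word: "nisusin"
Reversed: "nisusin"
Forward == Backward? nisusin == nisusin
Palindrome = Yes


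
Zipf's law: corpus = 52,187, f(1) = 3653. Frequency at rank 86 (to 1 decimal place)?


Zipf's law: f(r) = f(1) / r
f(1) = 3653
f(86) = 3653 / 86
= 42.5 occurrences


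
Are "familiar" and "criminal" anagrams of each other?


Word 1: "familiar" → sorted: aafiilmr
Word 2: "criminal" → sorted: aciilmnr
Same letters? aafiilmr != aciilmnr
Anagram = No


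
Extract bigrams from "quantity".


Word: "quantity" (length 8)
Number of bigrams = 8 - 2 + 1 = 7
  Position 0: "qu"
  Position 1: "ua"
  Position 2: "an"
  Position 3: "nt"
  Position 4: "ti"
  Position 5: "it"
  Position 6: "ty"
Bigrams = "qu", "ua", "an", "nt", "ti", "it", "ty"


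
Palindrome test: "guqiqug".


Word: "guqiqug"
Reversed: "guqiqug"
Forward == Backward? guqiqug == guqiqug
Palindrome = Yes


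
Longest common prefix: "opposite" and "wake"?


Word 1: "opposite"
Word 2: "wake"
Comparing from start:
  Pos 0: 'o' != 'w' (stop)
LCP = "" (length 0)


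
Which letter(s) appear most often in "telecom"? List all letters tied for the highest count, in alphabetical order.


Word: "telecom"
Letter counts:
  'c': 1
  'e': 2
  'l': 1
  'm': 1
  'o': 1
  't': 1
Maximum count = 2
Most frequent = 'e' (2 times each)


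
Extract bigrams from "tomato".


Word: "tomato" (length 6)
Number of bigrams = 6 - 2 + 1 = 5
  Position 0: "to"
  Position 1: "om"
  Position 2: "ma"
  Position 3: "at"
  Position 4: "to"
Bigrams = "to", "om", "ma", "at", "to"


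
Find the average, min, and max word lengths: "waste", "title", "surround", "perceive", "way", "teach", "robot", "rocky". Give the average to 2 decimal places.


Lengths: "waste"=5, "title"=5, "surround"=8, "perceive"=8, "way"=3, "teach"=5, "robot"=5, "rocky"=5
Sum = 44, Count = 8
Average = 44/8 = 5.50
= avg=5.50, min=3, max=8


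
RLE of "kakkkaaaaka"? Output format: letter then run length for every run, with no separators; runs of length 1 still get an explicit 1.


String: "kakkkaaaaka"
Scanning for consecutive runs:
  'k' x 1
  'a' x 1
  'k' x 3
  'a' x 4
  'k' x 1
  'a' x 1
RLE = "k1a1k3a4k1a1"


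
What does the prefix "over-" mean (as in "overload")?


Prefix: over-
Example: overload = over- + load
Meaning = excessive


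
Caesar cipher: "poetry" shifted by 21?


Word: "poetry"
Shift: 21
Each letter → (letter + shift) mod 26:
  'p' (15) + 21 = 10 → 'k'
  'o' (14) + 21 = 9 → 'j'
  'e' (4) + 21 = 25 → 'z'
  't' (19) + 21 = 14 → 'o'
  'r' (17) + 21 = 12 → 'm'
  'y' (24) + 21 = 19 → 't'
Result = "kjzomt"


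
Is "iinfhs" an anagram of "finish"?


Word 1: "finish" → sorted: fhiins
Word 2: "iinfhs" → sorted: fhiins
Same letters? fhiins == fhiins
Anagram = Yes


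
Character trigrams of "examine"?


Word: "examine" (length 7)
Number of trigrams = 7 - 3 + 1 = 5
  Position 0: "exa"
  Position 1: "xam"
  Position 2: "ami"
  Position 3: "min"
  Position 4: "ine"
Trigrams = "exa", "xam", "ami", "min", "ine"


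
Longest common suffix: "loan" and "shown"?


Word 1: "loan"
Word 2: "shown"
Comparing from end:
  Pos -1: 'n' == 'n'
  Pos -2: 'a' != 'w' (stop)
LCS = "n" (length 1)


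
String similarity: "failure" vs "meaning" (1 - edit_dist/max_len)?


Word 1: "failure" (length 7)
Word 2: "meaning" (length 7)
One optimal edit sequence:
  1. substitute 'f' -> 'm'  (+1)
  2. substitute 'a' -> 'e'  (+1)
  3. substitute 'i' -> 'a'  (+1)
  4. substitute 'l' -> 'n'  (+1)
  5. substitute 'u' -> 'i'  (+1)
  6. substitute 'r' -> 'n'  (+1)
  7. substitute 'e' -> 'g'  (+1)
Edit distance = 7
Max length = max(7, 7) = 7
Similarity = 1 - 7/7
= 0.0000


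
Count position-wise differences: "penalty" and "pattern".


Comparing character by character (same length = 7):
  Pos 0: 'p' vs 'p' =
  Pos 1: 'e' vs 'a' !=
  Pos 2: 'n' vs 't' !=
  Pos 3: 'a' vs 't' !=
  Pos 4: 'l' vs 'e' !=
  Pos 5: 't' vs 'r' !=
  Pos 6: 'y' vs 'n' !=
Hamming distance = 6


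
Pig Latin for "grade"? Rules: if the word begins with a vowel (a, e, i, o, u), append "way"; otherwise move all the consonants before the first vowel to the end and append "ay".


Word: "grade"
Starts with consonant(s) → move to end, add 'ay'
Consonant cluster: "gr"
Pig Latin = "adegray"


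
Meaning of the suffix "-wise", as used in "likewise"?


Suffix: -wise
Example: likewise = like + -wise
Meaning = in the manner of


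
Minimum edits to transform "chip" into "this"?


Word 1: "chip" (length 4)
Word 2: "this" (length 4)
One optimal edit sequence (insert/delete/substitute each cost 1):
  1. substitute 'c' -> 't'  (+1)
  2. keep 'h'
  3. keep 'i'
  4. substitute 'p' -> 's'  (+1)
Total edit operations: 2
Edit distance = 2


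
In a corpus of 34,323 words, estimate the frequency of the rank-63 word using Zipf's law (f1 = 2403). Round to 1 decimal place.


Zipf's law: f(r) = f(1) / r
f(1) = 2403
f(63) = 2403 / 63
= 38.1 occurrences


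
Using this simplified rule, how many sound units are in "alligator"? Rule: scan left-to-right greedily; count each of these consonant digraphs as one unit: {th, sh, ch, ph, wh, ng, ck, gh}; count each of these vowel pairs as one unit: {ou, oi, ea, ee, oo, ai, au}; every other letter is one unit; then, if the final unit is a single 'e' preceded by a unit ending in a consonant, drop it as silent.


Word: "alligator" (9 letters)
Left-to-right scan:
  (1) 'a' (letter)
  (2) 'l' (letter)
  (3) 'l' (letter)
  (4) 'i' (letter)
  (5) 'g' (letter)
  (6) 'a' (letter)
  (7) 't' (letter)
  (8) 'o' (letter)
  (9) 'r' (letter)
Units from scan: 9
Sound units = 9 units


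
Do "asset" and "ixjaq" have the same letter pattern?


Pattern of "asset": [0, 1, 1, 2, 3]
Pattern of "ixjaq": [0, 1, 2, 3, 4]
Patterns do not match
Same pattern = No


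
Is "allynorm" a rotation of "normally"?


Word: "normally", Candidate: "allynorm"
Method: check if candidate is substring of word+word
"normallynormally" contains "allynorm"? Yes
Is rotation = Yes


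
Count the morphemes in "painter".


Word: "painter"
Morphemes: paint | -er
Each morpheme carries meaning
= 2 morphemes


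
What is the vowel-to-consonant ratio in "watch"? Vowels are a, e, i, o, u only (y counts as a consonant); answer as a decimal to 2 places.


Word: "watch"
Vowels (a,e,i,o,u): 1
Consonants: 4
Ratio = 1/4
= 0.25


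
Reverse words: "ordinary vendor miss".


Original: "ordinary vendor miss"
Words (1..n): ordinary | vendor | miss
Reversed (n..1): miss | vendor | ordinary
Result = "miss vendor ordinary"


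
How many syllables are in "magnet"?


Word: "magnet"
Syllable breakdown: mag / net
Counting: 2 parts
= 2 syllables


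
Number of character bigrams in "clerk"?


Word: "clerk" (length 5)
Number of 2-grams = length - 2 + 1 = 5 - 2 + 1
= 4


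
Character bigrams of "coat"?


Word: "coat" (length 4)
Number of bigrams = 4 - 2 + 1 = 3
  Position 0: "co"
  Position 1: "oa"
  Position 2: "at"
Bigrams = "co", "oa", "at"


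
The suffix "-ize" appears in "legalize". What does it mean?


Suffix: -ize
Example: legalize (legal + -ize)
Meaning = to make


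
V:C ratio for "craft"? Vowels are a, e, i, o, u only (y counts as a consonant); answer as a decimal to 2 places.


Word: "craft"
Vowels (a,e,i,o,u): 1
Consonants: 4
Ratio = 1/4
= 0.25


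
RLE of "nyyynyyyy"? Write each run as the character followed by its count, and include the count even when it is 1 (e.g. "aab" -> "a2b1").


String: "nyyynyyyy"
Scanning for consecutive runs:
  'n' x 1
  'y' x 3
  'n' x 1
  'y' x 4
RLE = "n1y3n1y4"


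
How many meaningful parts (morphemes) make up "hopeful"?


Word: "hopeful"
Morphemes: hope / -ful
Each morpheme carries meaning
= 2 morphemes


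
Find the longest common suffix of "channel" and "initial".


Word 1: "channel"
Word 2: "initial"
Comparing from end:
  Pos -1: 'l' == 'l'
  Pos -2: 'e' != 'a' (stop)
LCS = "l" (length 1)


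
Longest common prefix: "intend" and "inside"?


Word 1: "intend"
Word 2: "inside"
Comparing from start:
  Pos 0: 'i' == 'i'
  Pos 1: 'n' == 'n'
  Pos 2: 't' != 's' (stop)
LCP = "in" (length 2)


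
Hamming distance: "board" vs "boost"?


Comparing character by character (same length = 5):
  Pos 0: 'b' vs 'b' =
  Pos 1: 'o' vs 'o' =
  Pos 2: 'a' vs 'o' !=
  Pos 3: 'r' vs 's' !=
  Pos 4: 'd' vs 't' !=
Hamming distance = 3


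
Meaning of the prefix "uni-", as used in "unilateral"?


Prefix: uni-
Example: unilateral (uni- + lateral)
Meaning = one


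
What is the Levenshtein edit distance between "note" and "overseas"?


Word 1: "note" (length 4)
Word 2: "overseas" (length 8)
One optimal edit sequence (insert/delete/substitute each cost 1):
  1. insert 'o'  (+1)
  2. insert 'v'  (+1)
  3. substitute 'n' -> 'e'  (+1)
  4. substitute 'o' -> 'r'  (+1)
  5. substitute 't' -> 's'  (+1)
  6. keep 'e'
  7. insert 'a'  (+1)
  8. insert 's'  (+1)
Total edit operations: 7
Edit distance = 7


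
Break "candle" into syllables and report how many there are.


Word: "candle"
Syllable breakdown: can / dle
Counting: 2 parts
= 2 syllables


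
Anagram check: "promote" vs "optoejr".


Word 1: "promote" → sorted: emooprt
Word 2: "optoejr" → sorted: ejooprt
Same letters? emooprt != ejooprt
Anagram = No


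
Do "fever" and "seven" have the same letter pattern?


Pattern of "fever": [0, 1, 2, 1, 3]
Pattern of "seven": [0, 1, 2, 1, 3]
Patterns match
Same pattern = Yes


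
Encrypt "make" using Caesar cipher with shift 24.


Word: "make"
Shift: 24
Each letter → (letter + shift) mod 26:
  'm' (12) + 24 = 10 → 'k'
  'a' (0) + 24 = 24 → 'y'
  'k' (10) + 24 = 8 → 'i'
  'e' (4) + 24 = 2 → 'c'
Result = "kyic"


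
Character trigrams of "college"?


Word: "college" (length 7)
Number of trigrams = 7 - 3 + 1 = 5
  Position 0: "col"
  Position 1: "oll"
  Position 2: "lle"
  Position 3: "leg"
  Position 4: "ege"
Trigrams = "col", "oll", "lle", "leg", "ege"


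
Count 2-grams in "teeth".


Word: "teeth" (length 5)
Number of 2-grams = length - 2 + 1 = 5 - 2 + 1
= 4


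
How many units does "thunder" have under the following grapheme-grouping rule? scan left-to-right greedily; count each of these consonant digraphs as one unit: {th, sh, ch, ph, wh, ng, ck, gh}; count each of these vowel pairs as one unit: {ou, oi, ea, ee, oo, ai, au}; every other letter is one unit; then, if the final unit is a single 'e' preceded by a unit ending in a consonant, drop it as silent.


Word: "thunder" (7 letters)
Left-to-right scan:
  (1) 'th' (digraph)
  (2) 'u' (letter)
  (3) 'n' (letter)
  (4) 'd' (letter)
  (5) 'e' (letter)
  (6) 'r' (letter)
Units from scan: 6
Sound units = 6 units


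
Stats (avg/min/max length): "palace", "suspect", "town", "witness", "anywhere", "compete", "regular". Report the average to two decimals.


Lengths: "palace"=6, "suspect"=7, "town"=4, "witness"=7, "anywhere"=8, "compete"=7, "regular"=7
Sum = 46, Count = 7
Average = 46/7 = 6.57
= avg=6.57, min=4, max=8


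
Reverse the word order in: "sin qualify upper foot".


Original: "sin qualify upper foot"
Words (1..n): sin | qualify | upper | foot
Reversed (n..1): foot | upper | qualify | sin
Result = "foot upper qualify sin"


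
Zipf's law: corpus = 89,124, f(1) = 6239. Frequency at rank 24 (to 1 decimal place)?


Zipf's law: f(r) = f(1) / r
f(1) = 6239
f(24) = 6239 / 24
= 260.0 occurrences


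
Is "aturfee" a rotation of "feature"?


Word: "feature", Candidate: "aturfee"
Method: check if candidate is substring of word+word
"featurefeature" contains "aturfee"? No
Is rotation = No


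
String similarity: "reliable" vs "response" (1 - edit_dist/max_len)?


Word 1: "reliable" (length 8)
Word 2: "response" (length 8)
One optimal edit sequence:
  1. keep 'r'
  2. keep 'e'
  3. substitute 'l' -> 's'  (+1)
  4. substitute 'i' -> 'p'  (+1)
  5. substitute 'a' -> 'o'  (+1)
  6. substitute 'b' -> 'n'  (+1)
  7. substitute 'l' -> 's'  (+1)
  8. keep 'e'
Edit distance = 5
Max length = max(8, 8) = 8
Similarity = 1 - 5/8
= 0.3750


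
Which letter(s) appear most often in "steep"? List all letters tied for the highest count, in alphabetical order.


Word: "steep"
Letter counts:
  'e': 2
  'p': 1
  's': 1
  't': 1
Maximum count = 2
Most frequent = 'e' (2 times each)


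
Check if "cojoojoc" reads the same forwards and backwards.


Word: "cojoojoc"
Reversed: "cojoojoc"
Forward == Backward? cojoojoc == cojoojoc
Palindrome = Yes


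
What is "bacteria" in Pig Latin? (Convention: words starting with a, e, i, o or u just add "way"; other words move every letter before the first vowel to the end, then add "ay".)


Word: "bacteria"
Starts with consonant(s) → move to end, add 'ay'
Consonant cluster: "b"
Pig Latin = "acteriabay"


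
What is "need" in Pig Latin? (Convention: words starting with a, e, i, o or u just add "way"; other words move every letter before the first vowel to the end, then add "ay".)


Word: "need"
Starts with consonant(s) → move to end, add 'ay'
Consonant cluster: "n"
Pig Latin = "eednay"


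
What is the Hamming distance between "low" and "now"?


Comparing character by character (same length = 3):
  Pos 0: 'l' vs 'n' !=
  Pos 1: 'o' vs 'o' =
  Pos 2: 'w' vs 'w' =
Hamming distance = 1


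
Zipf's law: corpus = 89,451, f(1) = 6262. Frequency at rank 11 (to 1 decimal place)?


Zipf's law: f(r) = f(1) / r
f(1) = 6262
f(11) = 6262 / 11
= 569.3 occurrences


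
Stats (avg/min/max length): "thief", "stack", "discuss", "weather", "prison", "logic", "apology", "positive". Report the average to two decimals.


Lengths: "thief"=5, "stack"=5, "discuss"=7, "weather"=7, "prison"=6, "logic"=5, "apology"=7, "positive"=8
Sum = 50, Count = 8
Average = 50/8 = 6.25
= avg=6.25, min=5, max=8


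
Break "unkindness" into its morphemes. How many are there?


Word: "unkindness"
Morphemes: un- / kind / -ness
Each morpheme carries meaning
= 3 morphemes


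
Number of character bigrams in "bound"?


Word: "bound" (length 5)
Number of 2-grams = length - 2 + 1 = 5 - 2 + 1
= 4


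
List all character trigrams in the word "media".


Word: "media" (length 5)
Number of trigrams = 5 - 3 + 1 = 3
  Position 0: "med"
  Position 1: "edi"
  Position 2: "dia"
Trigrams = "med", "edi", "dia"


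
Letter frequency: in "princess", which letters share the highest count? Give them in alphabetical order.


Word: "princess"
Letter counts:
  'c': 1
  'e': 1
  'i': 1
  'n': 1
  'p': 1
  'r': 1
  's': 2
Maximum count = 2
Most frequent = 's' (2 times each)


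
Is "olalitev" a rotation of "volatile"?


Word: "volatile", Candidate: "olalitev"
Method: check if candidate is substring of word+word
"volatilevolatile" contains "olalitev"? No
Is rotation = No


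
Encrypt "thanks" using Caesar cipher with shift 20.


Word: "thanks"
Shift: 20
Each letter → (letter + shift) mod 26:
  't' (19) + 20 = 13 → 'n'
  'h' (7) + 20 = 1 → 'b'
  'a' (0) + 20 = 20 → 'u'
  'n' (13) + 20 = 7 → 'h'
  'k' (10) + 20 = 4 → 'e'
  's' (18) + 20 = 12 → 'm'
Result = "nbuhem"


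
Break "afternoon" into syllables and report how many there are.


Word: "afternoon"
Syllable breakdown: af · ter · noon
Counting: 3 parts
= 3 syllables


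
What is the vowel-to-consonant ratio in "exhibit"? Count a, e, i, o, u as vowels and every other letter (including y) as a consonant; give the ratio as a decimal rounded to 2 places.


Word: "exhibit"
Vowels (a,e,i,o,u): 3
Consonants: 4
Ratio = 3/4
= 0.75


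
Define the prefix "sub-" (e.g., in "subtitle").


Prefix: sub-
Example: subtitle = sub- + title
Meaning = under / below


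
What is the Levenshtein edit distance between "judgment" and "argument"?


Word 1: "judgment" (length 8)
Word 2: "argument" (length 8)
One optimal edit sequence (insert/delete/substitute each cost 1):
  1. substitute 'j' -> 'a'  (+1)
  2. substitute 'u' -> 'r'  (+1)
  3. substitute 'd' -> 'g'  (+1)
  4. substitute 'g' -> 'u'  (+1)
  5. keep 'm'
  6. keep 'e'
  7. keep 'n'
  8. keep 't'
Total edit operations: 4
Edit distance = 4


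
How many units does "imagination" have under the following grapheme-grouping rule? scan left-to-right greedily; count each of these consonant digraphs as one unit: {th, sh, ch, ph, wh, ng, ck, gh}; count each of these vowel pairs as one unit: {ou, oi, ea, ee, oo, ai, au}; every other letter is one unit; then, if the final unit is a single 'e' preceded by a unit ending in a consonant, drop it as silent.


Word: "imagination" (11 letters)
Left-to-right scan:
  1. 'i' (letter)
  2. 'm' (letter)
  3. 'a' (letter)
  4. 'g' (letter)
  5. 'i' (letter)
  6. 'n' (letter)
  7. 'a' (letter)
  8. 't' (letter)
  9. 'i' (letter)
  10. 'o' (letter)
  11. 'n' (letter)
Units from scan: 11
Sound units = 11 units


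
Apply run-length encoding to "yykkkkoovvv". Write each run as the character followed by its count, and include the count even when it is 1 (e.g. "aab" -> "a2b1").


String: "yykkkkoovvv"
Scanning for consecutive runs:
  'y' x 2
  'k' x 4
  'o' x 2
  'v' x 3
RLE = "y2k4o2v3"


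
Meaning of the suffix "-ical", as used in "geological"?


Suffix: -ical
Example: geological = geology + -ical, with a spelling change
Meaning = relating to


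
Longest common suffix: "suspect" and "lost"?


Word 1: "suspect"
Word 2: "lost"
Comparing from end:
  Pos -1: 't' == 't'
  Pos -2: 'c' != 's' (stop)
LCS = "t" (length 1)


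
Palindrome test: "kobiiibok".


Word: "kobiiibok"
Reversed: "kobiiibok"
Forward == Backward? kobiiibok == kobiiibok
Palindrome = Yes


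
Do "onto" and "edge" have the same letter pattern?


Pattern of "onto": [0, 1, 2, 0]
Pattern of "edge": [0, 1, 2, 0]
Patterns match
Same pattern = Yes


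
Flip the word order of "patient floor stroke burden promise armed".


Original: "patient floor stroke burden promise armed"
Words (1..n): patient | floor | stroke | burden | promise | armed
Reversed (n..1): armed | promise | burden | stroke | floor | patient
Result = "armed promise burden stroke floor patient"


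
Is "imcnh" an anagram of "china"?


Word 1: "china" → sorted: achin
Word 2: "imcnh" → sorted: chimn
Same letters? achin != chimn
Anagram = No


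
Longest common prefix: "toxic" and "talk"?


Word 1: "toxic"
Word 2: "talk"
Comparing from start:
  Pos 0: 't' == 't'
  Pos 1: 'o' != 'a' (stop)
LCP = "t" (length 1)


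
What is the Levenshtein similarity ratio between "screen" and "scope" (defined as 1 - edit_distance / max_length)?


Word 1: "screen" (length 6)
Word 2: "scope" (length 5)
One optimal edit sequence:
  1. keep 's'
  2. keep 'c'
  3. substitute 'r' -> 'o'  (+1)
  4. substitute 'e' -> 'p'  (+1)
  5. keep 'e'
  6. delete 'n'  (+1)
Edit distance = 3
Max length = max(6, 5) = 6
Similarity = 1 - 3/6
= 0.5000


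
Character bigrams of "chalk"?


Word: "chalk" (length 5)
Number of bigrams = 5 - 2 + 1 = 4
  Position 0: "ch"
  Position 1: "ha"
  Position 2: "al"
  Position 3: "lk"
Bigrams = "ch", "ha", "al", "lk"


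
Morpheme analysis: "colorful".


Word: "colorful"
Morphemes: color / -ful
Each morpheme carries meaning
= 2 morphemes


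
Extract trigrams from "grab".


Word: "grab" (length 4)
Number of trigrams = 4 - 3 + 1 = 2
  Position 0: "gra"
  Position 1: "rab"
Trigrams = "gra", "rab"


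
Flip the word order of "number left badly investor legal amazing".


Original: "number left badly investor legal amazing"
Words (1..n): number | left | badly | investor | legal | amazing
Reversed (n..1): amazing | legal | investor | badly | left | number
Result = "amazing legal investor badly left number"


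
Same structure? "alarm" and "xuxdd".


Pattern of "alarm": [0, 1, 0, 2, 3]
Pattern of "xuxdd": [0, 1, 0, 2, 2]
Patterns do not match
Same pattern = No


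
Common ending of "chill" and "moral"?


Word 1: "chill"
Word 2: "moral"
Comparing from end:
  Pos -1: 'l' == 'l'
  Pos -2: 'l' != 'a' (stop)
LCS = "l" (length 1)


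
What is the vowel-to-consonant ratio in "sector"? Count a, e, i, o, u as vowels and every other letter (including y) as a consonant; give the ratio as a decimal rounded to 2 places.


Word: "sector"
Vowels (a,e,i,o,u): 2
Consonants: 4
Ratio = 2/4
= 0.50


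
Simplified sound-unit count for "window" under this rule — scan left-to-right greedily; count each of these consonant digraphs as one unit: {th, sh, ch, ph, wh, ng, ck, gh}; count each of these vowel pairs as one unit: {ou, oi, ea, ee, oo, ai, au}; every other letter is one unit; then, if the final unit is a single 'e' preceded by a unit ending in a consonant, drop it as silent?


Word: "window" (6 letters)
Left-to-right scan:
  1. 'w' (letter)
  2. 'i' (letter)
  3. 'n' (letter)
  4. 'd' (letter)
  5. 'o' (letter)
  6. 'w' (letter)
Units from scan: 6
Sound units = 6 units


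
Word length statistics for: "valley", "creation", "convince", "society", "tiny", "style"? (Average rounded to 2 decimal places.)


Lengths: "valley"=6, "creation"=8, "convince"=8, "society"=7, "tiny"=4, "style"=5
Sum = 38, Count = 6
Average = 38/6 = 6.33
= avg=6.33, min=4, max=8


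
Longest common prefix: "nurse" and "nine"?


Word 1: "nurse"
Word 2: "nine"
Comparing from start:
  Pos 0: 'n' == 'n'
  Pos 1: 'u' != 'i' (stop)
LCP = "n" (length 1)


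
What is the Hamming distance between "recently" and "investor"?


Comparing character by character (same length = 8):
  Pos 0: 'r' vs 'i' !=
  Pos 1: 'e' vs 'n' !=
  Pos 2: 'c' vs 'v' !=
  Pos 3: 'e' vs 'e' =
  Pos 4: 'n' vs 's' !=
  Pos 5: 't' vs 't' =
  Pos 6: 'l' vs 'o' !=
  Pos 7: 'y' vs 'r' !=
Hamming distance = 6


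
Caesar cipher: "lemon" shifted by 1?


Word: "lemon"
Shift: 1
Each letter → (letter + shift) mod 26:
  'l' (11) + 1 = 12 → 'm'
  'e' (4) + 1 = 5 → 'f'
  'm' (12) + 1 = 13 → 'n'
  'o' (14) + 1 = 15 → 'p'
  'n' (13) + 1 = 14 → 'o'
Result = "mfnpo"


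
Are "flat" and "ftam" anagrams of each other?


Word 1: "flat" → sorted: aflt
Word 2: "ftam" → sorted: afmt
Same letters? aflt != afmt
Anagram = No


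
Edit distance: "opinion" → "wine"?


Word 1: "opinion" (length 7)
Word 2: "wine" (length 4)
One optimal edit sequence (insert/delete/substitute each cost 1):
  1. delete 'o'  (+1)
  2. substitute 'p' -> 'w'  (+1)
  3. keep 'i'
  4. keep 'n'
  5. delete 'i'  (+1)
  6. delete 'o'  (+1)
  7. substitute 'n' -> 'e'  (+1)
Total edit operations: 5
Edit distance = 5


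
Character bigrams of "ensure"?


Word: "ensure" (length 6)
Number of bigrams = 6 - 2 + 1 = 5
  Position 0: "en"
  Position 1: "ns"
  Position 2: "su"
  Position 3: "ur"
  Position 4: "re"
Bigrams = "en", "ns", "su", "ur", "re"


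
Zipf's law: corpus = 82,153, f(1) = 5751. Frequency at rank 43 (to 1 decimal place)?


Zipf's law: f(r) = f(1) / r
f(1) = 5751
f(43) = 5751 / 43
= 133.7 occurrences


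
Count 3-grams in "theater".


Word: "theater" (length 7)
Number of 3-grams = length - 3 + 1 = 7 - 3 + 1
= 5


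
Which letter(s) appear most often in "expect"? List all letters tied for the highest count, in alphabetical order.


Word: "expect"
Letter counts:
  'c': 1
  'e': 2
  'p': 1
  't': 1
  'x': 1
Maximum count = 2
Most frequent = 'e' (2 times each)


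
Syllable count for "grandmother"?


Word: "grandmother"
Syllable breakdown: grand | moth | er
Counting: 3 parts
= 3 syllables


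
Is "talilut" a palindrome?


Word: "talilut"
Reversed: "tulilat"
Forward == Backward? talilut != tulilat
Palindrome = No


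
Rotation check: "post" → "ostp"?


Word: "post", Candidate: "ostp"
Method: check if candidate is substring of word+word
"postpost" contains "ostp"? Yes
Is rotation = Yes


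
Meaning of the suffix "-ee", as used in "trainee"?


Suffix: -ee
As in: trainee -> train + -ee
Meaning = one who receives
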